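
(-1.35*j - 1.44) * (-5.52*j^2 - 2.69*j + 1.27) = 7.452*j^3 + 11.5803*j^2 + 2.1591*j - 1.8288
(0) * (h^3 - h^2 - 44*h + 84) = 0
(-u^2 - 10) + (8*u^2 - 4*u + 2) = 7*u^2 - 4*u - 8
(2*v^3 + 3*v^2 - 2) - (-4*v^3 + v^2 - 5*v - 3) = 6*v^3 + 2*v^2 + 5*v + 1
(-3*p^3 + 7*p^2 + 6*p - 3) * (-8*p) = 24*p^4 - 56*p^3 - 48*p^2 + 24*p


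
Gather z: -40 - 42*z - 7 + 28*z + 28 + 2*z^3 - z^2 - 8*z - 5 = 2*z^3 - z^2 - 22*z - 24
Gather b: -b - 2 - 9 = -b - 11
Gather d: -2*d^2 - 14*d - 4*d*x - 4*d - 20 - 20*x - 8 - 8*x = -2*d^2 + d*(-4*x - 18) - 28*x - 28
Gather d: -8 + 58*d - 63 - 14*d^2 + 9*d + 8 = -14*d^2 + 67*d - 63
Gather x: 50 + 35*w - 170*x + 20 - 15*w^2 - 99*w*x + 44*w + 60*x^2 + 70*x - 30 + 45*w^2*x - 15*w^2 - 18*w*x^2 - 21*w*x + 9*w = -30*w^2 + 88*w + x^2*(60 - 18*w) + x*(45*w^2 - 120*w - 100) + 40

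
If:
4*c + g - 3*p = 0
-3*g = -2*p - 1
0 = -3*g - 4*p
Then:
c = -13/72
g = 2/9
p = -1/6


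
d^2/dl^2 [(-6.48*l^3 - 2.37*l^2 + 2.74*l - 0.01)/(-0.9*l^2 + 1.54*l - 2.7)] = (-1.4210854715202e-14*l^4 + 1.37397600000002*l^3 - 196.16904*l^2 + 323.30124*l + 11.767592)/(0.729*l^6 - 3.7422*l^5 + 12.96432*l^4 - 26.105464*l^3 + 38.89296*l^2 - 33.6798*l + 19.683)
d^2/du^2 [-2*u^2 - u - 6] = -4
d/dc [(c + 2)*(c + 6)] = 2*c + 8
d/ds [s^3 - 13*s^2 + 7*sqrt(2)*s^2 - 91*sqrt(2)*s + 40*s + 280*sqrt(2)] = 3*s^2 - 26*s + 14*sqrt(2)*s - 91*sqrt(2) + 40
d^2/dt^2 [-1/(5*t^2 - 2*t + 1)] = 2*(25*t^2 - 10*t - 4*(5*t - 1)^2 + 5)/(5*t^2 - 2*t + 1)^3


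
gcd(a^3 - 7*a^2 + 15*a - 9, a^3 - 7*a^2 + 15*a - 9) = a^3 - 7*a^2 + 15*a - 9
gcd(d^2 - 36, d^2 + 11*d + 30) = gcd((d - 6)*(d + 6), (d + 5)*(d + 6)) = d + 6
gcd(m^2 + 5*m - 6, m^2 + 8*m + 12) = m + 6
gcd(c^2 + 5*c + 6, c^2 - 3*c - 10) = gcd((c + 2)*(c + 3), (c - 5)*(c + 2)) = c + 2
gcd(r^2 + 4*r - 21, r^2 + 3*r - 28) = r + 7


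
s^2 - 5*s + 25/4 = (s - 5/2)^2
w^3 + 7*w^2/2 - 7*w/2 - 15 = (w - 2)*(w + 5/2)*(w + 3)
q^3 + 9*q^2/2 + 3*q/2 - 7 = (q - 1)*(q + 2)*(q + 7/2)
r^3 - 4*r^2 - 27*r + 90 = (r - 6)*(r - 3)*(r + 5)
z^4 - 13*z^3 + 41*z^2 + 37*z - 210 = (z - 7)*(z - 5)*(z - 3)*(z + 2)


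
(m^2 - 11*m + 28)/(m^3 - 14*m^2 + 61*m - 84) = 1/(m - 3)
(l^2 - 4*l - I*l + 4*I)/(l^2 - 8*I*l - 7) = (l - 4)/(l - 7*I)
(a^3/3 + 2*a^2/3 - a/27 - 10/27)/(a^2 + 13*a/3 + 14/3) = (9*a^3 + 18*a^2 - a - 10)/(9*(3*a^2 + 13*a + 14))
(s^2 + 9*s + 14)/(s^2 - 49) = (s + 2)/(s - 7)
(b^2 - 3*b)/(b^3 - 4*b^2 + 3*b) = 1/(b - 1)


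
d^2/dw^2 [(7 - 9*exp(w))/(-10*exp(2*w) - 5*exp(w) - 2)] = (900*exp(4*w) - 3250*exp(3*w) - 2130*exp(2*w) + 295*exp(w) + 106)*exp(w)/(1000*exp(6*w) + 1500*exp(5*w) + 1350*exp(4*w) + 725*exp(3*w) + 270*exp(2*w) + 60*exp(w) + 8)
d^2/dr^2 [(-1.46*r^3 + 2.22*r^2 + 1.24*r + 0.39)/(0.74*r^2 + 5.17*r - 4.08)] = (8.88178419700125e-16*r^5 + 7.105427357601e-15*r^4 - 102.492956*r^3 + 226.277064*r^2 - 114.407244*r + 149.425662)/(0.405224*r^6 + 8.493276*r^5 + 52.635534*r^4 + 44.532829*r^3 - 290.206728*r^2 + 258.185664*r - 67.917312)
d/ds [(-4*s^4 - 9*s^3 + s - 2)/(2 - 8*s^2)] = (32*s^5 + 36*s^4 - 16*s^3 - 23*s^2 - 16*s + 1)/(2*(16*s^4 - 8*s^2 + 1))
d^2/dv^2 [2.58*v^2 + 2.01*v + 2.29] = 5.16000000000000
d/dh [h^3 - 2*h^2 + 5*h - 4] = 3*h^2 - 4*h + 5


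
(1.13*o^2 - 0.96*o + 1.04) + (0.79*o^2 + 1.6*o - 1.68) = 1.92*o^2 + 0.64*o - 0.64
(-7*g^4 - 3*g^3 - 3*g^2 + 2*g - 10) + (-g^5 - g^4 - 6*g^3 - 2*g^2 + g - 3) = -g^5 - 8*g^4 - 9*g^3 - 5*g^2 + 3*g - 13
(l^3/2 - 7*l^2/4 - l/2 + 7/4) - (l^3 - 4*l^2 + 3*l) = -l^3/2 + 9*l^2/4 - 7*l/2 + 7/4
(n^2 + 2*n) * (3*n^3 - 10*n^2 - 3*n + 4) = 3*n^5 - 4*n^4 - 23*n^3 - 2*n^2 + 8*n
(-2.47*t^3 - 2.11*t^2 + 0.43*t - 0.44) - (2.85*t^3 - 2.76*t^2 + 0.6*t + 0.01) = -5.32*t^3 + 0.65*t^2 - 0.17*t - 0.45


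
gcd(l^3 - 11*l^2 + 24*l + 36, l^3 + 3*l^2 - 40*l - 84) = l - 6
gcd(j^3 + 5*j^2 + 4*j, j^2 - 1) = j + 1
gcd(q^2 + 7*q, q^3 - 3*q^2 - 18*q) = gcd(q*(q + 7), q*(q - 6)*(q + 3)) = q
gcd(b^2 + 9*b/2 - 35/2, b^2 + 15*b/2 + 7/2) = b + 7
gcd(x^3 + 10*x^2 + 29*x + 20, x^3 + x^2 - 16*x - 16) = x^2 + 5*x + 4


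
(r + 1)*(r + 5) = r^2 + 6*r + 5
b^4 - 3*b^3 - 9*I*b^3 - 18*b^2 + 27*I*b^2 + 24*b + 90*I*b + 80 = (b - 5)*(b + 2)*(b - 8*I)*(b - I)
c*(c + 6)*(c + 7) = c^3 + 13*c^2 + 42*c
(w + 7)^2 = w^2 + 14*w + 49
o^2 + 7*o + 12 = (o + 3)*(o + 4)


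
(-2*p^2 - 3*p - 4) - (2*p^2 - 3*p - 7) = 3 - 4*p^2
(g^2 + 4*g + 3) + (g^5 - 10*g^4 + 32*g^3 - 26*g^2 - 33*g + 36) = g^5 - 10*g^4 + 32*g^3 - 25*g^2 - 29*g + 39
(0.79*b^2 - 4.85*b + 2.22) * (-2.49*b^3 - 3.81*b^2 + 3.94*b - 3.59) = -1.9671*b^5 + 9.0666*b^4 + 16.0633*b^3 - 30.4033*b^2 + 26.1583*b - 7.9698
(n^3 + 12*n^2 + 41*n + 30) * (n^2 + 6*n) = n^5 + 18*n^4 + 113*n^3 + 276*n^2 + 180*n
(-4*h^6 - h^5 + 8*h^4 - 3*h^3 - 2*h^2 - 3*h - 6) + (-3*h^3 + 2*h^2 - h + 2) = -4*h^6 - h^5 + 8*h^4 - 6*h^3 - 4*h - 4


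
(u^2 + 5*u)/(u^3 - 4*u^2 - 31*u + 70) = u/(u^2 - 9*u + 14)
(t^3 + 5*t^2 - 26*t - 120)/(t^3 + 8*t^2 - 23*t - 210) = (t + 4)/(t + 7)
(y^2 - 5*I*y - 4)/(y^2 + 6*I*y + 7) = (y - 4*I)/(y + 7*I)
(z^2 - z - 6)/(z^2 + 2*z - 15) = (z + 2)/(z + 5)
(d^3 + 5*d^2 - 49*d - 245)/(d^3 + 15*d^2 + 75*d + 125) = (d^2 - 49)/(d^2 + 10*d + 25)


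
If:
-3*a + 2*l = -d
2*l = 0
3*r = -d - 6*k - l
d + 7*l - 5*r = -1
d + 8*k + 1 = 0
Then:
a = 1/17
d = 3/17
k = -5/34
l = 0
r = 4/17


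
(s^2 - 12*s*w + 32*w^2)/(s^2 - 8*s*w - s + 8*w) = (s - 4*w)/(s - 1)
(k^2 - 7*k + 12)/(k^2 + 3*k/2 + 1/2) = 2*(k^2 - 7*k + 12)/(2*k^2 + 3*k + 1)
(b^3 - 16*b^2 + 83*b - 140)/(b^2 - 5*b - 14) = (b^2 - 9*b + 20)/(b + 2)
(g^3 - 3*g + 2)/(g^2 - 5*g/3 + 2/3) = 3*(g^2 + g - 2)/(3*g - 2)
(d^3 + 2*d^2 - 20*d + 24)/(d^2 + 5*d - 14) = (d^2 + 4*d - 12)/(d + 7)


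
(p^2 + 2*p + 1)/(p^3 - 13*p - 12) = (p + 1)/(p^2 - p - 12)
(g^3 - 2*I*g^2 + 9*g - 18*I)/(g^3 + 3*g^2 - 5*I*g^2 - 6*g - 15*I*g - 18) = (g + 3*I)/(g + 3)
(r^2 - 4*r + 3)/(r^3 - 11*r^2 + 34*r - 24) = (r - 3)/(r^2 - 10*r + 24)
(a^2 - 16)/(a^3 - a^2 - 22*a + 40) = (a + 4)/(a^2 + 3*a - 10)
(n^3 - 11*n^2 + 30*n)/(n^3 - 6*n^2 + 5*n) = (n - 6)/(n - 1)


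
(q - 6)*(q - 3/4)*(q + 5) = q^3 - 7*q^2/4 - 117*q/4 + 45/2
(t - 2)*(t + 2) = t^2 - 4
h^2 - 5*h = h*(h - 5)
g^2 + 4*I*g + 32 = (g - 4*I)*(g + 8*I)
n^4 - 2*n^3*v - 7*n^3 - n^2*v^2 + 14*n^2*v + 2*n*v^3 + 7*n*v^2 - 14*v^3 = (n - 7)*(n - 2*v)*(n - v)*(n + v)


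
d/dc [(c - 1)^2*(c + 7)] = (c - 1)*(3*c + 13)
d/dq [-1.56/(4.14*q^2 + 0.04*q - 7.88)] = (12.9168*q + 0.0624)/(4.14*q^2 + 0.04*q - 7.88)^2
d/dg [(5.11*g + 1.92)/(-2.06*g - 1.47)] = (-7.32639*g - 5.228055)/(2.06*g + 1.47)^3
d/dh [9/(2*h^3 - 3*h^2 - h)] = 9*(-6*h^2 + 6*h + 1)/(h^2*(-2*h^2 + 3*h + 1)^2)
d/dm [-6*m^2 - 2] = -12*m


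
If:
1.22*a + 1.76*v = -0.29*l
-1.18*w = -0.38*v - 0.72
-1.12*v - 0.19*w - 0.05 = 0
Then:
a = 0.202658612261796 - 0.237704918032787*l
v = -0.14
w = 0.56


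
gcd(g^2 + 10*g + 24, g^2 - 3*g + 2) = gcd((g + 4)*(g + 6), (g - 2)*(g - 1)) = 1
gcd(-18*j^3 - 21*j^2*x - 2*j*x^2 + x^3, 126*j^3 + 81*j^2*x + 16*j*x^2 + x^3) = 3*j + x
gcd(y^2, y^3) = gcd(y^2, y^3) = y^2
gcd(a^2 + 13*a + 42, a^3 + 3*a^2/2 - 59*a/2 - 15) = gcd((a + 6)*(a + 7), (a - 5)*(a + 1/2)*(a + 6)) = a + 6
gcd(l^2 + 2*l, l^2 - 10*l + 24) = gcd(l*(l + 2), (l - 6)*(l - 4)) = 1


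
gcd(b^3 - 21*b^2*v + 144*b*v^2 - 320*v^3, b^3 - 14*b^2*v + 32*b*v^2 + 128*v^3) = b^2 - 16*b*v + 64*v^2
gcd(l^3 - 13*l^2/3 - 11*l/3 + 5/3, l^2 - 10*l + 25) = l - 5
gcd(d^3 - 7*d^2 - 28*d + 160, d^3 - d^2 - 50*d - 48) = d - 8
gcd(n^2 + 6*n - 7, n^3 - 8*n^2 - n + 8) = n - 1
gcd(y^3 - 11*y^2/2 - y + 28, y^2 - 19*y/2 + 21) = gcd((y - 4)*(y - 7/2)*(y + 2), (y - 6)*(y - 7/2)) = y - 7/2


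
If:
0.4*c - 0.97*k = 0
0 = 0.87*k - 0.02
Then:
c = 0.06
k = 0.02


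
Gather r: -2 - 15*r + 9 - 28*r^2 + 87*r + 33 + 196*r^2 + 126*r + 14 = 168*r^2 + 198*r + 54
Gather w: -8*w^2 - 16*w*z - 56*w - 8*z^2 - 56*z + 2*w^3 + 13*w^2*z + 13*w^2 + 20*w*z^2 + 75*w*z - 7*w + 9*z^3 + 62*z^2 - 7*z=2*w^3 + w^2*(13*z + 5) + w*(20*z^2 + 59*z - 63) + 9*z^3 + 54*z^2 - 63*z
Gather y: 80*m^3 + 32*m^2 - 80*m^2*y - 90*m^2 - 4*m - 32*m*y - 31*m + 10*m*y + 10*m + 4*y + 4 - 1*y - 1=80*m^3 - 58*m^2 - 25*m + y*(-80*m^2 - 22*m + 3) + 3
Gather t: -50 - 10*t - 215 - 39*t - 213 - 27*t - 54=-76*t - 532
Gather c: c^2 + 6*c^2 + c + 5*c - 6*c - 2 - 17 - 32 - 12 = 7*c^2 - 63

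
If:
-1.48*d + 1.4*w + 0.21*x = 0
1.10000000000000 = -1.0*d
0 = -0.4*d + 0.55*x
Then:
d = -1.10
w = -1.04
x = -0.80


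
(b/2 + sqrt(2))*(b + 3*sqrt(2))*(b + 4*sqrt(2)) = b^3/2 + 9*sqrt(2)*b^2/2 + 26*b + 24*sqrt(2)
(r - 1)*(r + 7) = r^2 + 6*r - 7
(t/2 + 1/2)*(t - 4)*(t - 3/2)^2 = t^4/2 - 3*t^3 + 29*t^2/8 + 21*t/8 - 9/2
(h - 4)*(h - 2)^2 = h^3 - 8*h^2 + 20*h - 16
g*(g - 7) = g^2 - 7*g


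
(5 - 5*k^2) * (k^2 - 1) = -5*k^4 + 10*k^2 - 5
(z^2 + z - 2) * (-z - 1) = -z^3 - 2*z^2 + z + 2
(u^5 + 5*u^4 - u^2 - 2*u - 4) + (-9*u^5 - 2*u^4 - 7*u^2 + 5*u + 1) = -8*u^5 + 3*u^4 - 8*u^2 + 3*u - 3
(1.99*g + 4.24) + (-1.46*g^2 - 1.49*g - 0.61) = -1.46*g^2 + 0.5*g + 3.63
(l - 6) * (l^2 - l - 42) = l^3 - 7*l^2 - 36*l + 252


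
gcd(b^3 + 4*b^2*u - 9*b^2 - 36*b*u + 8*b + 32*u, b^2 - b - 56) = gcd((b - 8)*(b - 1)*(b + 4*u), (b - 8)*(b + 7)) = b - 8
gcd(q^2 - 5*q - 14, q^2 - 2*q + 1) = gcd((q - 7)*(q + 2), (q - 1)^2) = 1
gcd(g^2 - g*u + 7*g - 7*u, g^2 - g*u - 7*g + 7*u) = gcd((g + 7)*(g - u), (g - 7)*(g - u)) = -g + u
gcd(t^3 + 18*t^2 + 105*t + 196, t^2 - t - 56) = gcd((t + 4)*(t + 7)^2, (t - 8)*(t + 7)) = t + 7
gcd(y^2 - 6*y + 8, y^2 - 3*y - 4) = y - 4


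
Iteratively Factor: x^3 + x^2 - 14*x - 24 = (x + 2)*(x^2 - x - 12) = (x - 4)*(x + 2)*(x + 3)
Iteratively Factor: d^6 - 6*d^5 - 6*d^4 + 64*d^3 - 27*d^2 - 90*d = (d)*(d^5 - 6*d^4 - 6*d^3 + 64*d^2 - 27*d - 90) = d*(d - 3)*(d^4 - 3*d^3 - 15*d^2 + 19*d + 30) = d*(d - 5)*(d - 3)*(d^3 + 2*d^2 - 5*d - 6) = d*(d - 5)*(d - 3)*(d + 3)*(d^2 - d - 2) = d*(d - 5)*(d - 3)*(d + 1)*(d + 3)*(d - 2)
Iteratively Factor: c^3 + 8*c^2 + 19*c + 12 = (c + 3)*(c^2 + 5*c + 4) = (c + 1)*(c + 3)*(c + 4)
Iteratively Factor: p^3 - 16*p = (p - 4)*(p^2 + 4*p) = p*(p - 4)*(p + 4)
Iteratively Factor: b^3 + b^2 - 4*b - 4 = (b + 2)*(b^2 - b - 2) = (b + 1)*(b + 2)*(b - 2)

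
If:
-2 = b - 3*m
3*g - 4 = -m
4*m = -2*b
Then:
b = -4/5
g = 6/5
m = 2/5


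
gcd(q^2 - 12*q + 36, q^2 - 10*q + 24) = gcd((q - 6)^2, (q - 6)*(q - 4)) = q - 6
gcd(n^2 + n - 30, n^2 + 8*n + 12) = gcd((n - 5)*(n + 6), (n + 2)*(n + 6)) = n + 6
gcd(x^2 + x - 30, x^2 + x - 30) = x^2 + x - 30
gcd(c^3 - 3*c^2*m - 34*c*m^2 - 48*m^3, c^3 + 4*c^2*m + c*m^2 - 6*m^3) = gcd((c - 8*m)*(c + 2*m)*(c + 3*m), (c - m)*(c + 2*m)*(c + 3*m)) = c^2 + 5*c*m + 6*m^2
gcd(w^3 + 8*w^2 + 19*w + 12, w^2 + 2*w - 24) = 1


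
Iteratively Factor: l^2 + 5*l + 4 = (l + 1)*(l + 4)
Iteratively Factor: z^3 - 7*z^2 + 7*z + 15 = (z - 3)*(z^2 - 4*z - 5) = (z - 5)*(z - 3)*(z + 1)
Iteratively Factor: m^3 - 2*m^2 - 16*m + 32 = (m + 4)*(m^2 - 6*m + 8) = (m - 2)*(m + 4)*(m - 4)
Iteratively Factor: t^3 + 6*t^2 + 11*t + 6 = (t + 3)*(t^2 + 3*t + 2) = (t + 1)*(t + 3)*(t + 2)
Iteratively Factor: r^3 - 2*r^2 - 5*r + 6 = (r + 2)*(r^2 - 4*r + 3) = (r - 1)*(r + 2)*(r - 3)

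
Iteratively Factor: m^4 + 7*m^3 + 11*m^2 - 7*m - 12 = (m + 1)*(m^3 + 6*m^2 + 5*m - 12) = (m - 1)*(m + 1)*(m^2 + 7*m + 12) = (m - 1)*(m + 1)*(m + 4)*(m + 3)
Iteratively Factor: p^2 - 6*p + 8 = (p - 4)*(p - 2)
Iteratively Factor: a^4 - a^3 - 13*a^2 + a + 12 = (a + 1)*(a^3 - 2*a^2 - 11*a + 12) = (a - 1)*(a + 1)*(a^2 - a - 12) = (a - 4)*(a - 1)*(a + 1)*(a + 3)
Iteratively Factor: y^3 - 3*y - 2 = (y + 1)*(y^2 - y - 2) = (y - 2)*(y + 1)*(y + 1)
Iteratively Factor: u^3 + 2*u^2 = (u)*(u^2 + 2*u) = u^2*(u + 2)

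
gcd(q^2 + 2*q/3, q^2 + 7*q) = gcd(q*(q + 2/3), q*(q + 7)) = q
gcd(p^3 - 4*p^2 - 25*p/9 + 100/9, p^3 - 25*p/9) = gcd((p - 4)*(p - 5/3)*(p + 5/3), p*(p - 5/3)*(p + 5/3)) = p^2 - 25/9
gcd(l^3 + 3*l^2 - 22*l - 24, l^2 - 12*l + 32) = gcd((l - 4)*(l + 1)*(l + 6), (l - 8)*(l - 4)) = l - 4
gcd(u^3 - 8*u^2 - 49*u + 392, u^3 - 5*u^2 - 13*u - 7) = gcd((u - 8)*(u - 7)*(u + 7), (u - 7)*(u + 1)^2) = u - 7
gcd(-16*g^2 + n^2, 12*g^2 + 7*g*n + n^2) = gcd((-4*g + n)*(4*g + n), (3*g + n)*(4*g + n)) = 4*g + n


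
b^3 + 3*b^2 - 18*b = b*(b - 3)*(b + 6)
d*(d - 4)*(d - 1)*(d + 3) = d^4 - 2*d^3 - 11*d^2 + 12*d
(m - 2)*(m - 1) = m^2 - 3*m + 2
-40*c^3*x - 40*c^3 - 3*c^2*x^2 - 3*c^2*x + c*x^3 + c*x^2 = (-8*c + x)*(5*c + x)*(c*x + c)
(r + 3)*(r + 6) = r^2 + 9*r + 18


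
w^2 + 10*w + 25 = (w + 5)^2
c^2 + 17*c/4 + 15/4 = (c + 5/4)*(c + 3)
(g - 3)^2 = g^2 - 6*g + 9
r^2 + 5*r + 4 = (r + 1)*(r + 4)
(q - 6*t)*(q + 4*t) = q^2 - 2*q*t - 24*t^2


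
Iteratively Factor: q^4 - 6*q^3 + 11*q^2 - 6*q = (q)*(q^3 - 6*q^2 + 11*q - 6) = q*(q - 3)*(q^2 - 3*q + 2) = q*(q - 3)*(q - 1)*(q - 2)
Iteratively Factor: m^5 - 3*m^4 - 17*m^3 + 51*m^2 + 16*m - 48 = (m - 4)*(m^4 + m^3 - 13*m^2 - m + 12) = (m - 4)*(m + 1)*(m^3 - 13*m + 12) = (m - 4)*(m - 3)*(m + 1)*(m^2 + 3*m - 4) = (m - 4)*(m - 3)*(m + 1)*(m + 4)*(m - 1)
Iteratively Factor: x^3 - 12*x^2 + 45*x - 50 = (x - 2)*(x^2 - 10*x + 25) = (x - 5)*(x - 2)*(x - 5)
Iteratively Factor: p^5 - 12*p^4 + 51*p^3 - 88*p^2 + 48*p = (p)*(p^4 - 12*p^3 + 51*p^2 - 88*p + 48) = p*(p - 1)*(p^3 - 11*p^2 + 40*p - 48) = p*(p - 4)*(p - 1)*(p^2 - 7*p + 12) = p*(p - 4)^2*(p - 1)*(p - 3)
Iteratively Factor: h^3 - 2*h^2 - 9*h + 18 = (h + 3)*(h^2 - 5*h + 6) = (h - 2)*(h + 3)*(h - 3)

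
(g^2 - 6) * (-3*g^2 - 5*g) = -3*g^4 - 5*g^3 + 18*g^2 + 30*g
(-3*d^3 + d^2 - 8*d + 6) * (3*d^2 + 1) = -9*d^5 + 3*d^4 - 27*d^3 + 19*d^2 - 8*d + 6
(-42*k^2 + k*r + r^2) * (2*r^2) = -84*k^2*r^2 + 2*k*r^3 + 2*r^4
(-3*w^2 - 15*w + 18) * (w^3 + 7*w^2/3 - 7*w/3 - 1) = -3*w^5 - 22*w^4 - 10*w^3 + 80*w^2 - 27*w - 18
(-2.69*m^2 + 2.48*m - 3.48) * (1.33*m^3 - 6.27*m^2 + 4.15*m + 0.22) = -3.5777*m^5 + 20.1647*m^4 - 31.3415*m^3 + 31.5198*m^2 - 13.8964*m - 0.7656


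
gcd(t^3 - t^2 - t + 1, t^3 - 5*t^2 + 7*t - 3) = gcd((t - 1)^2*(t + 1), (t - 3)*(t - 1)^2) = t^2 - 2*t + 1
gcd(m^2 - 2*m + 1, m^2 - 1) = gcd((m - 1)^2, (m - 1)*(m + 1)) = m - 1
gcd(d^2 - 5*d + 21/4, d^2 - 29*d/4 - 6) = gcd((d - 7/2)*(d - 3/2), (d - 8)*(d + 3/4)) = 1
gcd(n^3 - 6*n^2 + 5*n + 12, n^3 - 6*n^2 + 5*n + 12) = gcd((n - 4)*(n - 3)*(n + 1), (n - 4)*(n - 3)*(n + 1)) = n^3 - 6*n^2 + 5*n + 12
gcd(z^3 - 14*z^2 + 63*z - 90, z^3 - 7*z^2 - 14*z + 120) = z^2 - 11*z + 30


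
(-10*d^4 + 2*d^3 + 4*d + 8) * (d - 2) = -10*d^5 + 22*d^4 - 4*d^3 + 4*d^2 - 16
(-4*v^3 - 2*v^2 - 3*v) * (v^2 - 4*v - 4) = -4*v^5 + 14*v^4 + 21*v^3 + 20*v^2 + 12*v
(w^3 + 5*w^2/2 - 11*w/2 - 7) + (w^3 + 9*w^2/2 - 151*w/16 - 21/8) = 2*w^3 + 7*w^2 - 239*w/16 - 77/8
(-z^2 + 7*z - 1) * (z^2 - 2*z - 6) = -z^4 + 9*z^3 - 9*z^2 - 40*z + 6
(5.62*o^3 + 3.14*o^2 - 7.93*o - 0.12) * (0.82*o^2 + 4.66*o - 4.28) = 4.6084*o^5 + 28.764*o^4 - 15.9238*o^3 - 50.4914*o^2 + 33.3812*o + 0.5136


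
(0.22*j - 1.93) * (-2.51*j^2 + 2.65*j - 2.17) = -0.5522*j^3 + 5.4273*j^2 - 5.5919*j + 4.1881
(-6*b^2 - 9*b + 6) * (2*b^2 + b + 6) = -12*b^4 - 24*b^3 - 33*b^2 - 48*b + 36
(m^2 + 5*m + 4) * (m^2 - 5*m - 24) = m^4 - 45*m^2 - 140*m - 96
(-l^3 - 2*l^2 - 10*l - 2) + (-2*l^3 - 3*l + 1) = -3*l^3 - 2*l^2 - 13*l - 1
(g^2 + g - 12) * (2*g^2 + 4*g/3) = 2*g^4 + 10*g^3/3 - 68*g^2/3 - 16*g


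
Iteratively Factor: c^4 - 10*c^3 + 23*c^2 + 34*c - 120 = (c - 3)*(c^3 - 7*c^2 + 2*c + 40) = (c - 4)*(c - 3)*(c^2 - 3*c - 10) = (c - 5)*(c - 4)*(c - 3)*(c + 2)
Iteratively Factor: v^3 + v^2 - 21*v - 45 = (v + 3)*(v^2 - 2*v - 15) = (v + 3)^2*(v - 5)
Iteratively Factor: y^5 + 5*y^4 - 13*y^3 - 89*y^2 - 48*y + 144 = (y + 4)*(y^4 + y^3 - 17*y^2 - 21*y + 36) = (y + 3)*(y + 4)*(y^3 - 2*y^2 - 11*y + 12) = (y + 3)^2*(y + 4)*(y^2 - 5*y + 4) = (y - 4)*(y + 3)^2*(y + 4)*(y - 1)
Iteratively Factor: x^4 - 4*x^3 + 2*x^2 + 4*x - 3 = (x - 1)*(x^3 - 3*x^2 - x + 3) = (x - 1)^2*(x^2 - 2*x - 3) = (x - 3)*(x - 1)^2*(x + 1)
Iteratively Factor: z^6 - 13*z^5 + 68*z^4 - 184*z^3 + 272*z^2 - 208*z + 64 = (z - 2)*(z^5 - 11*z^4 + 46*z^3 - 92*z^2 + 88*z - 32) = (z - 2)*(z - 1)*(z^4 - 10*z^3 + 36*z^2 - 56*z + 32) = (z - 2)^2*(z - 1)*(z^3 - 8*z^2 + 20*z - 16) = (z - 2)^3*(z - 1)*(z^2 - 6*z + 8) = (z - 4)*(z - 2)^3*(z - 1)*(z - 2)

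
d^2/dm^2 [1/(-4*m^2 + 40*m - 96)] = (m^2 - 10*m - 4*(m - 5)^2 + 24)/(2*(m^2 - 10*m + 24)^3)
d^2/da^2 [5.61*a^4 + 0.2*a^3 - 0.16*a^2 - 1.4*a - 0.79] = 67.32*a^2 + 1.2*a - 0.32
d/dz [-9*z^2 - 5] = -18*z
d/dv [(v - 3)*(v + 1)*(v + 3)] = 3*v^2 + 2*v - 9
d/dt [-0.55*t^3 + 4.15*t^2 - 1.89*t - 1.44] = -1.65*t^2 + 8.3*t - 1.89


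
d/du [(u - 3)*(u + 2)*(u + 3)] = 3*u^2 + 4*u - 9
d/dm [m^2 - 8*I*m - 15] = 2*m - 8*I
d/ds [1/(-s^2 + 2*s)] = 2*(s - 1)/(s^2*(s - 2)^2)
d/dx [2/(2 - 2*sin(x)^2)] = 2*sin(x)/cos(x)^3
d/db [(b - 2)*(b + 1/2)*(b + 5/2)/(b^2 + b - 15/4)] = (4*b^2 - 12*b + 13)/(4*b^2 - 12*b + 9)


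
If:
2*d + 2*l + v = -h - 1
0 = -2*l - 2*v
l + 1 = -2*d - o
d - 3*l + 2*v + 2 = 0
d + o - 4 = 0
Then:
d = -9/2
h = 17/2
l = -1/2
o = 17/2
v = 1/2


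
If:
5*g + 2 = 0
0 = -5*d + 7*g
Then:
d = -14/25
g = -2/5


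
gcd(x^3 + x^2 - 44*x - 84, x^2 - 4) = x + 2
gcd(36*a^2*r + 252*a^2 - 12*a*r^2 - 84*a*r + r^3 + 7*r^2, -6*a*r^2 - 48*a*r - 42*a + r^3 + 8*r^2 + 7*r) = -6*a*r - 42*a + r^2 + 7*r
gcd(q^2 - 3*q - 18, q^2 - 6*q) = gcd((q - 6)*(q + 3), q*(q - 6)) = q - 6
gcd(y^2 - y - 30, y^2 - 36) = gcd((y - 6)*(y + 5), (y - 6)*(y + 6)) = y - 6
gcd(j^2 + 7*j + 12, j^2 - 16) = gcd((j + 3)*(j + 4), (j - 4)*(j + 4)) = j + 4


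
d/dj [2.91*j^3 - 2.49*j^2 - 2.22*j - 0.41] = 8.73*j^2 - 4.98*j - 2.22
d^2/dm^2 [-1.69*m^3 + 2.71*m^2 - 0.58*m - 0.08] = 5.42 - 10.14*m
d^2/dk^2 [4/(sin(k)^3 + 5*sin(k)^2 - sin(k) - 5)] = (-36*(1 - cos(k)^2)^2 + 220*sin(k)*cos(k)^2 - 240*sin(k) + 380*cos(k)^2 - 588)/((sin(k) + 5)^3*cos(k)^4)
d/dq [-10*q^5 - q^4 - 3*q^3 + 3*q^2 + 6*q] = -50*q^4 - 4*q^3 - 9*q^2 + 6*q + 6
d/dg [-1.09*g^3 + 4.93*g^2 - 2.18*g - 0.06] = -3.27*g^2 + 9.86*g - 2.18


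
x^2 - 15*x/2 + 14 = (x - 4)*(x - 7/2)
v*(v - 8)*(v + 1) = v^3 - 7*v^2 - 8*v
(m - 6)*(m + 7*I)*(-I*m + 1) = -I*m^3 + 8*m^2 + 6*I*m^2 - 48*m + 7*I*m - 42*I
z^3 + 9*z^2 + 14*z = z*(z + 2)*(z + 7)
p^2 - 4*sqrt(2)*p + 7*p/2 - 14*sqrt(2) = (p + 7/2)*(p - 4*sqrt(2))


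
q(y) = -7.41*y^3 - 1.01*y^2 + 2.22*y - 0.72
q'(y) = -22.23*y^2 - 2.02*y + 2.22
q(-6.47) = 1949.56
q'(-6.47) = -915.28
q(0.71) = -2.31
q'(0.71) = -10.42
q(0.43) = -0.54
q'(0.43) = -2.76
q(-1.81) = 35.89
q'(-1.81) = -66.95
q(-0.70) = -0.23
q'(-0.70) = -7.26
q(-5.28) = 1050.14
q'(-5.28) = -606.85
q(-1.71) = 29.58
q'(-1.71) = -59.33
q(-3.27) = 240.32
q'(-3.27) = -228.88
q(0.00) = -0.72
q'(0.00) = 2.22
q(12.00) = -12924.00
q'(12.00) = -3223.14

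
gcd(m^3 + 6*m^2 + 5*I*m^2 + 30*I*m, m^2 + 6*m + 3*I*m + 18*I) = m + 6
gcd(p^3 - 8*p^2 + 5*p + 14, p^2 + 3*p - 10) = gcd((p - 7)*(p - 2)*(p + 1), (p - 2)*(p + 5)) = p - 2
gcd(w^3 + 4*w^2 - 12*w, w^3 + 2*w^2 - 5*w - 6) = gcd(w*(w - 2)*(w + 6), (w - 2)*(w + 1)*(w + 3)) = w - 2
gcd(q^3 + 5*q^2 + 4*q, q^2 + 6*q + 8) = q + 4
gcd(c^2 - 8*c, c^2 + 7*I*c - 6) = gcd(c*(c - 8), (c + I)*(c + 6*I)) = 1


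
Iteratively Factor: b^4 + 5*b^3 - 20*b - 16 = (b + 1)*(b^3 + 4*b^2 - 4*b - 16) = (b - 2)*(b + 1)*(b^2 + 6*b + 8) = (b - 2)*(b + 1)*(b + 4)*(b + 2)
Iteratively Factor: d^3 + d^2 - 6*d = (d + 3)*(d^2 - 2*d) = (d - 2)*(d + 3)*(d)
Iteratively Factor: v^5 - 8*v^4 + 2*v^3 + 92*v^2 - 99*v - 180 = (v - 3)*(v^4 - 5*v^3 - 13*v^2 + 53*v + 60) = (v - 3)*(v + 3)*(v^3 - 8*v^2 + 11*v + 20) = (v - 3)*(v + 1)*(v + 3)*(v^2 - 9*v + 20) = (v - 4)*(v - 3)*(v + 1)*(v + 3)*(v - 5)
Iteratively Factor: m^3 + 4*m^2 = (m)*(m^2 + 4*m) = m^2*(m + 4)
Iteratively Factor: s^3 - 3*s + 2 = (s - 1)*(s^2 + s - 2) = (s - 1)*(s + 2)*(s - 1)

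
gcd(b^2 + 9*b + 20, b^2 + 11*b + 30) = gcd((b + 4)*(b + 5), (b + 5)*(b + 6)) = b + 5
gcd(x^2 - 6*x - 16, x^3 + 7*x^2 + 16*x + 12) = x + 2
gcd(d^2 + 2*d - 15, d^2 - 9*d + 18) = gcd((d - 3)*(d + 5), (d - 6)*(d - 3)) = d - 3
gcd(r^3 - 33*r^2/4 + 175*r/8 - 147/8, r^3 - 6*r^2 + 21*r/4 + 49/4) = r - 7/2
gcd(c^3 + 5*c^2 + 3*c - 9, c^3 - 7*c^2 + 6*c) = c - 1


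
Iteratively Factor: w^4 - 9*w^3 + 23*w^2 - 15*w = (w)*(w^3 - 9*w^2 + 23*w - 15) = w*(w - 5)*(w^2 - 4*w + 3) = w*(w - 5)*(w - 1)*(w - 3)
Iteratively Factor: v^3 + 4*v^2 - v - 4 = (v - 1)*(v^2 + 5*v + 4) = (v - 1)*(v + 4)*(v + 1)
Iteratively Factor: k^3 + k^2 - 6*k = (k - 2)*(k^2 + 3*k) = (k - 2)*(k + 3)*(k)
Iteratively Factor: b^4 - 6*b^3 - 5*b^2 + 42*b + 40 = (b + 1)*(b^3 - 7*b^2 + 2*b + 40) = (b - 5)*(b + 1)*(b^2 - 2*b - 8) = (b - 5)*(b + 1)*(b + 2)*(b - 4)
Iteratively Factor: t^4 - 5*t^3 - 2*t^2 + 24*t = (t)*(t^3 - 5*t^2 - 2*t + 24) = t*(t - 4)*(t^2 - t - 6) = t*(t - 4)*(t - 3)*(t + 2)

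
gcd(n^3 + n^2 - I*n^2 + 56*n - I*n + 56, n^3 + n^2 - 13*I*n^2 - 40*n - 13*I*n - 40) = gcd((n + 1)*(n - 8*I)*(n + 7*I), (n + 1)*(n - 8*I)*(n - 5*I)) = n^2 + n*(1 - 8*I) - 8*I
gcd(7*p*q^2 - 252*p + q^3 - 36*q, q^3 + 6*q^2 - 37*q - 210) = q - 6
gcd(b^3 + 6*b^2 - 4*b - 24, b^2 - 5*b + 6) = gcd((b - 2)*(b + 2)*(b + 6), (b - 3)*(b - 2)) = b - 2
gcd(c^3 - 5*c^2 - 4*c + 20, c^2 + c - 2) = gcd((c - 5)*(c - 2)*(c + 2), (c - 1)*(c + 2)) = c + 2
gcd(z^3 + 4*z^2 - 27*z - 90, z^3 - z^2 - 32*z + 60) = z^2 + z - 30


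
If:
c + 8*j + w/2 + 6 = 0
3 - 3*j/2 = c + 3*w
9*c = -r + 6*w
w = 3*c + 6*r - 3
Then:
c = 4341/5653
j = -5208/5653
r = 1791/5653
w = 6810/5653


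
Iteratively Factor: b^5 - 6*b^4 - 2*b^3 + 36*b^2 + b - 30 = (b + 2)*(b^4 - 8*b^3 + 14*b^2 + 8*b - 15) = (b - 5)*(b + 2)*(b^3 - 3*b^2 - b + 3) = (b - 5)*(b + 1)*(b + 2)*(b^2 - 4*b + 3) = (b - 5)*(b - 1)*(b + 1)*(b + 2)*(b - 3)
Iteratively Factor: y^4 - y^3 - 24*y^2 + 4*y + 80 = (y + 4)*(y^3 - 5*y^2 - 4*y + 20) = (y + 2)*(y + 4)*(y^2 - 7*y + 10) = (y - 5)*(y + 2)*(y + 4)*(y - 2)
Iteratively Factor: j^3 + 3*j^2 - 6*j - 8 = (j + 1)*(j^2 + 2*j - 8) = (j + 1)*(j + 4)*(j - 2)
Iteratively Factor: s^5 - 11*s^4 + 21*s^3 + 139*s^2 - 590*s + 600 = (s - 2)*(s^4 - 9*s^3 + 3*s^2 + 145*s - 300) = (s - 5)*(s - 2)*(s^3 - 4*s^2 - 17*s + 60) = (s - 5)^2*(s - 2)*(s^2 + s - 12) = (s - 5)^2*(s - 2)*(s + 4)*(s - 3)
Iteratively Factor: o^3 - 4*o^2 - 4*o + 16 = (o - 2)*(o^2 - 2*o - 8) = (o - 2)*(o + 2)*(o - 4)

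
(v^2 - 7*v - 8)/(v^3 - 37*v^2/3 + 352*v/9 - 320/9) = 9*(v + 1)/(9*v^2 - 39*v + 40)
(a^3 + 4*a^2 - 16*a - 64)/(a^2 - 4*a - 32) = (a^2 - 16)/(a - 8)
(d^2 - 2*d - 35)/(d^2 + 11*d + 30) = (d - 7)/(d + 6)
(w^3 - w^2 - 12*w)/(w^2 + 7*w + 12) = w*(w - 4)/(w + 4)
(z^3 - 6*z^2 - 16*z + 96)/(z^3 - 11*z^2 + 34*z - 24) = (z + 4)/(z - 1)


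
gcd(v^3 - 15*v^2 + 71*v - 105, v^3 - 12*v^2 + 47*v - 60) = v^2 - 8*v + 15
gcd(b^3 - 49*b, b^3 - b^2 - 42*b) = b^2 - 7*b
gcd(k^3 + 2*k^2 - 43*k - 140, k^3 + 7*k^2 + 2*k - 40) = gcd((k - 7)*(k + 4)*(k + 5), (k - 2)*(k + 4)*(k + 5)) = k^2 + 9*k + 20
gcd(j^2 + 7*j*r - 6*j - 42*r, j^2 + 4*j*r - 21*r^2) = j + 7*r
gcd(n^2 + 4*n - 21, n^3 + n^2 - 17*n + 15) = n - 3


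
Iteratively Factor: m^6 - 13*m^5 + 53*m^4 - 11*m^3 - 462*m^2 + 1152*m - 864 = (m + 3)*(m^5 - 16*m^4 + 101*m^3 - 314*m^2 + 480*m - 288) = (m - 4)*(m + 3)*(m^4 - 12*m^3 + 53*m^2 - 102*m + 72) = (m - 4)*(m - 3)*(m + 3)*(m^3 - 9*m^2 + 26*m - 24) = (m - 4)*(m - 3)^2*(m + 3)*(m^2 - 6*m + 8) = (m - 4)*(m - 3)^2*(m - 2)*(m + 3)*(m - 4)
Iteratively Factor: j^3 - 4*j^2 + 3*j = (j - 1)*(j^2 - 3*j) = j*(j - 1)*(j - 3)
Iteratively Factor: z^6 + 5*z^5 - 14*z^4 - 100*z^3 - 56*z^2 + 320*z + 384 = (z + 3)*(z^5 + 2*z^4 - 20*z^3 - 40*z^2 + 64*z + 128) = (z - 2)*(z + 3)*(z^4 + 4*z^3 - 12*z^2 - 64*z - 64) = (z - 2)*(z + 2)*(z + 3)*(z^3 + 2*z^2 - 16*z - 32) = (z - 2)*(z + 2)*(z + 3)*(z + 4)*(z^2 - 2*z - 8) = (z - 4)*(z - 2)*(z + 2)*(z + 3)*(z + 4)*(z + 2)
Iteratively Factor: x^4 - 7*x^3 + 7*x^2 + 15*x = (x)*(x^3 - 7*x^2 + 7*x + 15) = x*(x - 5)*(x^2 - 2*x - 3) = x*(x - 5)*(x - 3)*(x + 1)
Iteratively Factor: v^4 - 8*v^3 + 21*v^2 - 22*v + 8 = (v - 4)*(v^3 - 4*v^2 + 5*v - 2) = (v - 4)*(v - 1)*(v^2 - 3*v + 2) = (v - 4)*(v - 2)*(v - 1)*(v - 1)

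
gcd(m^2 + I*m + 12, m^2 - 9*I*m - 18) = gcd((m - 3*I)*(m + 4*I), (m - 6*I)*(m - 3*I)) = m - 3*I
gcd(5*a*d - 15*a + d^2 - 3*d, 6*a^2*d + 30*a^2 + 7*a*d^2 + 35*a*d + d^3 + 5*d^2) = 1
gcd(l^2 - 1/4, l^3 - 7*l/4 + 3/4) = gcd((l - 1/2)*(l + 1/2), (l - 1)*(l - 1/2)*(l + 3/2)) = l - 1/2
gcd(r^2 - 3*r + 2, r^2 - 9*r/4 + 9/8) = 1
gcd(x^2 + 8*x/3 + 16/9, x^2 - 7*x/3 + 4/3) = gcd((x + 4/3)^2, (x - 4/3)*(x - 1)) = 1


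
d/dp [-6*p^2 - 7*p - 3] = -12*p - 7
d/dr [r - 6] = 1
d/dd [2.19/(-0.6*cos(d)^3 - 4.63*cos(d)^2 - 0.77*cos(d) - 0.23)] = (3.942*sin(d)^2 - 20.2794*cos(d) - 5.6283)*sin(d)/(0.6*cos(d)^3 + 4.63*cos(d)^2 + 0.77*cos(d) + 0.23)^2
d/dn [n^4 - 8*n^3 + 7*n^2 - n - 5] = 4*n^3 - 24*n^2 + 14*n - 1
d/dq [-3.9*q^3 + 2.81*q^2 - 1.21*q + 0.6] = -11.7*q^2 + 5.62*q - 1.21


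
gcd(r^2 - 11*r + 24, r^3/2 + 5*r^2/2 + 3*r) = 1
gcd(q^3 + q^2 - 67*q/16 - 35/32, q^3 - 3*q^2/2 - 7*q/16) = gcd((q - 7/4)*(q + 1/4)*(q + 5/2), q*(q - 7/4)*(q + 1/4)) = q^2 - 3*q/2 - 7/16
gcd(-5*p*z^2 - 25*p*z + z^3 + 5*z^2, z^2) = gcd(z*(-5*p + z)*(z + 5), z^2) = z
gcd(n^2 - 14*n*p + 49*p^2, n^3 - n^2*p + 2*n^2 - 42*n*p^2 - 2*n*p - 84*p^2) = -n + 7*p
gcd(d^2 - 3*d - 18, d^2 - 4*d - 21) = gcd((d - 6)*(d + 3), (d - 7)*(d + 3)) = d + 3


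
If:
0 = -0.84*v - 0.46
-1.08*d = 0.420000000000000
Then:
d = -0.39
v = -0.55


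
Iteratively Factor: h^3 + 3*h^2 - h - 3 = (h - 1)*(h^2 + 4*h + 3) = (h - 1)*(h + 3)*(h + 1)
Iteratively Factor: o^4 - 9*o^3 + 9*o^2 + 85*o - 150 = (o - 5)*(o^3 - 4*o^2 - 11*o + 30) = (o - 5)*(o - 2)*(o^2 - 2*o - 15) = (o - 5)*(o - 2)*(o + 3)*(o - 5)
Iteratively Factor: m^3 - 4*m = (m + 2)*(m^2 - 2*m) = m*(m + 2)*(m - 2)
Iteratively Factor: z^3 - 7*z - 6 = (z + 2)*(z^2 - 2*z - 3) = (z - 3)*(z + 2)*(z + 1)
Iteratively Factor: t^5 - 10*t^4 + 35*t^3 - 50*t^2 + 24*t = (t - 3)*(t^4 - 7*t^3 + 14*t^2 - 8*t) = (t - 3)*(t - 2)*(t^3 - 5*t^2 + 4*t) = (t - 4)*(t - 3)*(t - 2)*(t^2 - t) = (t - 4)*(t - 3)*(t - 2)*(t - 1)*(t)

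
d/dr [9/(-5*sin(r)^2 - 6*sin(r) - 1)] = 18*(5*sin(r) + 3)*cos(r)/(5*sin(r)^2 + 6*sin(r) + 1)^2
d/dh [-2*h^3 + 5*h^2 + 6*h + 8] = -6*h^2 + 10*h + 6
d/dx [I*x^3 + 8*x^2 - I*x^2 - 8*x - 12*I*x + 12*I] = 3*I*x^2 + 2*x*(8 - I) - 8 - 12*I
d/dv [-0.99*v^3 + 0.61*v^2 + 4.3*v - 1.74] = -2.97*v^2 + 1.22*v + 4.3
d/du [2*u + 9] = 2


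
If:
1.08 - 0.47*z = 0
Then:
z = 2.30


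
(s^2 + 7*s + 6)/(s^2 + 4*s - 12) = (s + 1)/(s - 2)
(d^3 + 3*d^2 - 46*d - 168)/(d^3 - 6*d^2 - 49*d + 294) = (d^2 + 10*d + 24)/(d^2 + d - 42)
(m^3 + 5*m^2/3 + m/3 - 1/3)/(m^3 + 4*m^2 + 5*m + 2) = (m - 1/3)/(m + 2)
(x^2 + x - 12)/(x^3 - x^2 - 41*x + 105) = (x + 4)/(x^2 + 2*x - 35)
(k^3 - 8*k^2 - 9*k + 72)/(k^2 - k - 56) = (k^2 - 9)/(k + 7)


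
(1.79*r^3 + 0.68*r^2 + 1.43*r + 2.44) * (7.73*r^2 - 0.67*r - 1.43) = 13.8367*r^5 + 4.0571*r^4 + 8.0386*r^3 + 16.9307*r^2 - 3.6797*r - 3.4892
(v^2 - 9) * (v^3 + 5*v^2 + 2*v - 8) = v^5 + 5*v^4 - 7*v^3 - 53*v^2 - 18*v + 72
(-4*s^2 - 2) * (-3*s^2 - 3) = 12*s^4 + 18*s^2 + 6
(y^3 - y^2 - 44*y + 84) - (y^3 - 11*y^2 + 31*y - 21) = 10*y^2 - 75*y + 105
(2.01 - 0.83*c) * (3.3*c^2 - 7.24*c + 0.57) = -2.739*c^3 + 12.6422*c^2 - 15.0255*c + 1.1457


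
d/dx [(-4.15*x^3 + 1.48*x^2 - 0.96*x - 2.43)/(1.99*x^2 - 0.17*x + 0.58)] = (-8.2585*x^4 + 1.411*x^3 - 5.5622*x^2 + 11.3882*x - 0.9699)/(3.9601*x^4 - 0.6766*x^3 + 2.3373*x^2 - 0.1972*x + 0.3364)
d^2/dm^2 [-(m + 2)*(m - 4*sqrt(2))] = -2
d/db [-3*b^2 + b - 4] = 1 - 6*b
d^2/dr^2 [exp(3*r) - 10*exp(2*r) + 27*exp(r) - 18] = (9*exp(2*r) - 40*exp(r) + 27)*exp(r)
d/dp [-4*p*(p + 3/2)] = -8*p - 6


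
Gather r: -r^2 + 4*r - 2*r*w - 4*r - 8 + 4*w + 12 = -r^2 - 2*r*w + 4*w + 4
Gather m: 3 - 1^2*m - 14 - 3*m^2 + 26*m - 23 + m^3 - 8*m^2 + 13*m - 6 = m^3 - 11*m^2 + 38*m - 40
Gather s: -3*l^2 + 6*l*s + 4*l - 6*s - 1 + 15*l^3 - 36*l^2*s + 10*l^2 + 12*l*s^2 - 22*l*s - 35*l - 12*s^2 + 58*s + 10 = 15*l^3 + 7*l^2 - 31*l + s^2*(12*l - 12) + s*(-36*l^2 - 16*l + 52) + 9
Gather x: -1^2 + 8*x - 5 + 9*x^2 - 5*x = 9*x^2 + 3*x - 6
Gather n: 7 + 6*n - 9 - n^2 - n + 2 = -n^2 + 5*n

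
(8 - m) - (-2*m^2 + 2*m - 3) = 2*m^2 - 3*m + 11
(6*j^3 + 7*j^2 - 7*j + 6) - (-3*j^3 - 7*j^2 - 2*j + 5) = 9*j^3 + 14*j^2 - 5*j + 1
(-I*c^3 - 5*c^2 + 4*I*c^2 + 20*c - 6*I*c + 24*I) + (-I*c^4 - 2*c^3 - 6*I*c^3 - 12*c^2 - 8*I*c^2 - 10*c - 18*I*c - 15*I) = -I*c^4 - 2*c^3 - 7*I*c^3 - 17*c^2 - 4*I*c^2 + 10*c - 24*I*c + 9*I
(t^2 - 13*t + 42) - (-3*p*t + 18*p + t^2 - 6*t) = 3*p*t - 18*p - 7*t + 42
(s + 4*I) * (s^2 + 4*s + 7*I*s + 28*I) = s^3 + 4*s^2 + 11*I*s^2 - 28*s + 44*I*s - 112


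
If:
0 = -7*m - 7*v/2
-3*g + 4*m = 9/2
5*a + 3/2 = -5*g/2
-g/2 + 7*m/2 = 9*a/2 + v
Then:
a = 321/940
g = -603/470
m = 153/940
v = -153/470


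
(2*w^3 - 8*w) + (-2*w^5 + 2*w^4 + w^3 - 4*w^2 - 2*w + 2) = -2*w^5 + 2*w^4 + 3*w^3 - 4*w^2 - 10*w + 2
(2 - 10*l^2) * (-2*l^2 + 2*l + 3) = 20*l^4 - 20*l^3 - 34*l^2 + 4*l + 6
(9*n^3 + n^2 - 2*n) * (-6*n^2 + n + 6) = -54*n^5 + 3*n^4 + 67*n^3 + 4*n^2 - 12*n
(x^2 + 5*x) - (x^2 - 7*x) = 12*x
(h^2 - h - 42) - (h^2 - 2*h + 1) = h - 43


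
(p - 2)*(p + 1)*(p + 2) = p^3 + p^2 - 4*p - 4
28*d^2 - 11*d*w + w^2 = (-7*d + w)*(-4*d + w)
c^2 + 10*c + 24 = (c + 4)*(c + 6)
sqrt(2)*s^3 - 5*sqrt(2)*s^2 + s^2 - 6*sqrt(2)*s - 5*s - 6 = (s - 6)*(s + 1)*(sqrt(2)*s + 1)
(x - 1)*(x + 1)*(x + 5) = x^3 + 5*x^2 - x - 5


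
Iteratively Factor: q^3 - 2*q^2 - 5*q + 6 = (q + 2)*(q^2 - 4*q + 3) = (q - 3)*(q + 2)*(q - 1)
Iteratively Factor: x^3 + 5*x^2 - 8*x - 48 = (x + 4)*(x^2 + x - 12) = (x + 4)^2*(x - 3)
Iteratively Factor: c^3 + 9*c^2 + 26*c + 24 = (c + 4)*(c^2 + 5*c + 6) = (c + 3)*(c + 4)*(c + 2)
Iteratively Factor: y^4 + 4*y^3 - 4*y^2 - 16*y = (y)*(y^3 + 4*y^2 - 4*y - 16) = y*(y + 4)*(y^2 - 4) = y*(y - 2)*(y + 4)*(y + 2)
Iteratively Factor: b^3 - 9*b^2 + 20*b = (b - 4)*(b^2 - 5*b) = (b - 5)*(b - 4)*(b)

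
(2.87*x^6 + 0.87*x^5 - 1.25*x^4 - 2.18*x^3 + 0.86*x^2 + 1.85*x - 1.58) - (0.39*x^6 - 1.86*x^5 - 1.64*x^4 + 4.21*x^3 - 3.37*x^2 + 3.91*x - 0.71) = 2.48*x^6 + 2.73*x^5 + 0.39*x^4 - 6.39*x^3 + 4.23*x^2 - 2.06*x - 0.87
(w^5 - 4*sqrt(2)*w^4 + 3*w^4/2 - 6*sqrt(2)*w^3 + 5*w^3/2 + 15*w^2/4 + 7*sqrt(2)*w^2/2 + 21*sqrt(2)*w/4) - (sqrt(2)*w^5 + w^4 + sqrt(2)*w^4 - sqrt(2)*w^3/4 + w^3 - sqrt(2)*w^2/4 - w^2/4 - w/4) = -sqrt(2)*w^5 + w^5 - 5*sqrt(2)*w^4 + w^4/2 - 23*sqrt(2)*w^3/4 + 3*w^3/2 + 4*w^2 + 15*sqrt(2)*w^2/4 + w/4 + 21*sqrt(2)*w/4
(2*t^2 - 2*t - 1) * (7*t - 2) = 14*t^3 - 18*t^2 - 3*t + 2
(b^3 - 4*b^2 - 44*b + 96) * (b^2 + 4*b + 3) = b^5 - 57*b^3 - 92*b^2 + 252*b + 288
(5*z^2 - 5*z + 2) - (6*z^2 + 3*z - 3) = -z^2 - 8*z + 5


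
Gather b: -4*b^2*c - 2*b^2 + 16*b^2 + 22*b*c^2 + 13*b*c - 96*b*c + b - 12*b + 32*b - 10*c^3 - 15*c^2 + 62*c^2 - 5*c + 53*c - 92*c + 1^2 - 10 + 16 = b^2*(14 - 4*c) + b*(22*c^2 - 83*c + 21) - 10*c^3 + 47*c^2 - 44*c + 7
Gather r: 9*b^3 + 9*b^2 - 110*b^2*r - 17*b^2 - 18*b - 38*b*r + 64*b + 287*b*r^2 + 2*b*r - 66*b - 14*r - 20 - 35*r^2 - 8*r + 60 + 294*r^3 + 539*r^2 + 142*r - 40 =9*b^3 - 8*b^2 - 20*b + 294*r^3 + r^2*(287*b + 504) + r*(-110*b^2 - 36*b + 120)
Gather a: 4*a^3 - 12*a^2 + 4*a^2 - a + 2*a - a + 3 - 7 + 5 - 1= 4*a^3 - 8*a^2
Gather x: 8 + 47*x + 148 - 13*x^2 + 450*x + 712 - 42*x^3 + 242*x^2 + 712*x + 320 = -42*x^3 + 229*x^2 + 1209*x + 1188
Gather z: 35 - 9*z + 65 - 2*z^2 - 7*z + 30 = -2*z^2 - 16*z + 130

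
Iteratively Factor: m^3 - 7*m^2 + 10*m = (m - 5)*(m^2 - 2*m) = m*(m - 5)*(m - 2)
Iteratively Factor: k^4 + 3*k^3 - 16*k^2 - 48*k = (k + 3)*(k^3 - 16*k) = (k - 4)*(k + 3)*(k^2 + 4*k) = (k - 4)*(k + 3)*(k + 4)*(k)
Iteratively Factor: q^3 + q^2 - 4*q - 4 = (q + 1)*(q^2 - 4) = (q - 2)*(q + 1)*(q + 2)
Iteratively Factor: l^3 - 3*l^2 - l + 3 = (l + 1)*(l^2 - 4*l + 3) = (l - 1)*(l + 1)*(l - 3)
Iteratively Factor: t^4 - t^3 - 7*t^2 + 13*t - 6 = (t - 1)*(t^3 - 7*t + 6) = (t - 2)*(t - 1)*(t^2 + 2*t - 3) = (t - 2)*(t - 1)^2*(t + 3)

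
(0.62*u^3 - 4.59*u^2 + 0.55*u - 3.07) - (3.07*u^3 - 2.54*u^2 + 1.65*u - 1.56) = -2.45*u^3 - 2.05*u^2 - 1.1*u - 1.51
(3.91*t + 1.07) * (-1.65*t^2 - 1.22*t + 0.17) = -6.4515*t^3 - 6.5357*t^2 - 0.6407*t + 0.1819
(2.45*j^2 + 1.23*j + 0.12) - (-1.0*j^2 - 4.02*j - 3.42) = 3.45*j^2 + 5.25*j + 3.54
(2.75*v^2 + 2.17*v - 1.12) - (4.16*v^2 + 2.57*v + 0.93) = -1.41*v^2 - 0.4*v - 2.05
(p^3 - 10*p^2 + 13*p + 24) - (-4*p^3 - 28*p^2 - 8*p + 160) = 5*p^3 + 18*p^2 + 21*p - 136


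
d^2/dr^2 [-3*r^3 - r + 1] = -18*r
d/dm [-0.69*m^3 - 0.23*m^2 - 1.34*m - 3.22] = -2.07*m^2 - 0.46*m - 1.34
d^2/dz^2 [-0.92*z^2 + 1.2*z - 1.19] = -1.84000000000000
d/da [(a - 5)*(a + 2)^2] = (a + 2)*(3*a - 8)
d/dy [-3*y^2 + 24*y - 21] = 24 - 6*y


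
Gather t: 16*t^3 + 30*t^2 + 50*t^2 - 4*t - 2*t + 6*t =16*t^3 + 80*t^2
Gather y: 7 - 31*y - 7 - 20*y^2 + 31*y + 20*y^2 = 0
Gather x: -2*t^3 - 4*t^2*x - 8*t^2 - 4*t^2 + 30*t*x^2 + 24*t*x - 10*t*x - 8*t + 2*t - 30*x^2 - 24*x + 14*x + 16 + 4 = -2*t^3 - 12*t^2 - 6*t + x^2*(30*t - 30) + x*(-4*t^2 + 14*t - 10) + 20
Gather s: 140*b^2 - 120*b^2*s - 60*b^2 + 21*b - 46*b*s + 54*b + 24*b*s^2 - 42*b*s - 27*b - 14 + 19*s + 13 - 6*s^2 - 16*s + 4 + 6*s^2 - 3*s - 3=80*b^2 + 24*b*s^2 + 48*b + s*(-120*b^2 - 88*b)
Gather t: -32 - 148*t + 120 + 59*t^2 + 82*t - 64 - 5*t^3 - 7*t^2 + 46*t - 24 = -5*t^3 + 52*t^2 - 20*t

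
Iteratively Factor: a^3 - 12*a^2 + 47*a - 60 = (a - 3)*(a^2 - 9*a + 20) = (a - 4)*(a - 3)*(a - 5)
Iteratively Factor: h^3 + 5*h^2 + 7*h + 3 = (h + 3)*(h^2 + 2*h + 1) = (h + 1)*(h + 3)*(h + 1)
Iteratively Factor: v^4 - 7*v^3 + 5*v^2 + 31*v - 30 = (v + 2)*(v^3 - 9*v^2 + 23*v - 15) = (v - 1)*(v + 2)*(v^2 - 8*v + 15) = (v - 3)*(v - 1)*(v + 2)*(v - 5)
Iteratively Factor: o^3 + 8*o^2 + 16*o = (o + 4)*(o^2 + 4*o) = (o + 4)^2*(o)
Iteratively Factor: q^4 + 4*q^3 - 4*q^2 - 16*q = (q + 4)*(q^3 - 4*q) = (q - 2)*(q + 4)*(q^2 + 2*q) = q*(q - 2)*(q + 4)*(q + 2)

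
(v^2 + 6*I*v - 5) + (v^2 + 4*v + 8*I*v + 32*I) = 2*v^2 + 4*v + 14*I*v - 5 + 32*I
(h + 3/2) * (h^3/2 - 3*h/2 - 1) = h^4/2 + 3*h^3/4 - 3*h^2/2 - 13*h/4 - 3/2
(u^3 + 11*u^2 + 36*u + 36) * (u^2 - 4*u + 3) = u^5 + 7*u^4 - 5*u^3 - 75*u^2 - 36*u + 108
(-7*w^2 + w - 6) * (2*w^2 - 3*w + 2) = -14*w^4 + 23*w^3 - 29*w^2 + 20*w - 12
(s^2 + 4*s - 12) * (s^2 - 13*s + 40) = s^4 - 9*s^3 - 24*s^2 + 316*s - 480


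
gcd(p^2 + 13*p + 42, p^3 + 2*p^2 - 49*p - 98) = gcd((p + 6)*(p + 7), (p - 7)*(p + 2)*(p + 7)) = p + 7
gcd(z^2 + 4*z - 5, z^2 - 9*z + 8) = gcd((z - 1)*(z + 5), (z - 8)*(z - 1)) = z - 1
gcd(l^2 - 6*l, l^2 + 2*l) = l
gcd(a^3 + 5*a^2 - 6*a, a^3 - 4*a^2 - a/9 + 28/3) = 1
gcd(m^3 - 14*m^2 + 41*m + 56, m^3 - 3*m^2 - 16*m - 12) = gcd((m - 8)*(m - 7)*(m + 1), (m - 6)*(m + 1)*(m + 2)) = m + 1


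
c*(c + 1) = c^2 + c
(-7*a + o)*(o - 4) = -7*a*o + 28*a + o^2 - 4*o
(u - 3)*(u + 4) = u^2 + u - 12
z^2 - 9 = (z - 3)*(z + 3)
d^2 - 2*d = d*(d - 2)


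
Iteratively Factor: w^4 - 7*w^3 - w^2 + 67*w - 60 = (w - 1)*(w^3 - 6*w^2 - 7*w + 60) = (w - 4)*(w - 1)*(w^2 - 2*w - 15) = (w - 4)*(w - 1)*(w + 3)*(w - 5)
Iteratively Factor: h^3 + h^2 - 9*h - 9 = (h - 3)*(h^2 + 4*h + 3) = (h - 3)*(h + 1)*(h + 3)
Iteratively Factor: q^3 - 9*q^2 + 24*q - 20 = (q - 2)*(q^2 - 7*q + 10) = (q - 2)^2*(q - 5)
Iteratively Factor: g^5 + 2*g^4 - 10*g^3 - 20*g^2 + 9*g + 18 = (g + 2)*(g^4 - 10*g^2 + 9) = (g - 1)*(g + 2)*(g^3 + g^2 - 9*g - 9) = (g - 1)*(g + 1)*(g + 2)*(g^2 - 9) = (g - 1)*(g + 1)*(g + 2)*(g + 3)*(g - 3)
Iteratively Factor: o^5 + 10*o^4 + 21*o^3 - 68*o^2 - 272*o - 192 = (o + 4)*(o^4 + 6*o^3 - 3*o^2 - 56*o - 48) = (o + 1)*(o + 4)*(o^3 + 5*o^2 - 8*o - 48) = (o - 3)*(o + 1)*(o + 4)*(o^2 + 8*o + 16) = (o - 3)*(o + 1)*(o + 4)^2*(o + 4)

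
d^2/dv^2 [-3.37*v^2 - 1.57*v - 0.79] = -6.74000000000000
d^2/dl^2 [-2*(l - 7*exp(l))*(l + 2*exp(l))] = 10*l*exp(l) + 112*exp(2*l) + 20*exp(l) - 4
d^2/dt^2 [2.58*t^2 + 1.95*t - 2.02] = 5.16000000000000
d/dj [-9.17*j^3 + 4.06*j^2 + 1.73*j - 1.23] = -27.51*j^2 + 8.12*j + 1.73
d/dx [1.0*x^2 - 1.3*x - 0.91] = 2.0*x - 1.3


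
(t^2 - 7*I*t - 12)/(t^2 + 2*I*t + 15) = (t - 4*I)/(t + 5*I)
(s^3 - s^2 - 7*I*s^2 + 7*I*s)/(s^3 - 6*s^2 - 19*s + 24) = s*(s - 7*I)/(s^2 - 5*s - 24)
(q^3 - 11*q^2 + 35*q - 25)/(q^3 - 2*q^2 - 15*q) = (q^2 - 6*q + 5)/(q*(q + 3))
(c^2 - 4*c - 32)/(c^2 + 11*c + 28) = (c - 8)/(c + 7)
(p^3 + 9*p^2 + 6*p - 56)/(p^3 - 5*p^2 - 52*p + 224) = (p^2 + 2*p - 8)/(p^2 - 12*p + 32)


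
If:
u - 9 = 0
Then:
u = 9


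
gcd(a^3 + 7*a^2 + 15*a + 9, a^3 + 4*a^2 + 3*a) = a^2 + 4*a + 3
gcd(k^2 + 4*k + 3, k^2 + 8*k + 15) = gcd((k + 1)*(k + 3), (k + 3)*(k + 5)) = k + 3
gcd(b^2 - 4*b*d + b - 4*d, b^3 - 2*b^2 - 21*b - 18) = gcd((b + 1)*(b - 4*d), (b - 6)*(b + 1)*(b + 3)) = b + 1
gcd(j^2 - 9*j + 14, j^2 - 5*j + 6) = j - 2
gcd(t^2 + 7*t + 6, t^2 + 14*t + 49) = 1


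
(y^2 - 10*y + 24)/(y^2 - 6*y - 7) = (-y^2 + 10*y - 24)/(-y^2 + 6*y + 7)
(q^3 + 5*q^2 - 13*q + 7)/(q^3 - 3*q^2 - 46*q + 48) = (q^2 + 6*q - 7)/(q^2 - 2*q - 48)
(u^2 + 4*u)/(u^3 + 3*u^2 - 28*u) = (u + 4)/(u^2 + 3*u - 28)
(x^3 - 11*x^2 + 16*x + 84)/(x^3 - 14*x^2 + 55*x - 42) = (x + 2)/(x - 1)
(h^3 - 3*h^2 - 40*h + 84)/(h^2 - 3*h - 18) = (-h^3 + 3*h^2 + 40*h - 84)/(-h^2 + 3*h + 18)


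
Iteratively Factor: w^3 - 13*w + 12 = (w + 4)*(w^2 - 4*w + 3) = (w - 3)*(w + 4)*(w - 1)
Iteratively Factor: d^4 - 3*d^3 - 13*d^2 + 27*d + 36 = (d - 3)*(d^3 - 13*d - 12) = (d - 3)*(d + 1)*(d^2 - d - 12) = (d - 3)*(d + 1)*(d + 3)*(d - 4)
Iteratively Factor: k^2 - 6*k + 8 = (k - 4)*(k - 2)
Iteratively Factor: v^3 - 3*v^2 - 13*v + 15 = (v + 3)*(v^2 - 6*v + 5) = (v - 1)*(v + 3)*(v - 5)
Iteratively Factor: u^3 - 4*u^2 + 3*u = (u - 3)*(u^2 - u) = (u - 3)*(u - 1)*(u)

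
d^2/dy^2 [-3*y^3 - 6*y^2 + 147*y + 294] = -18*y - 12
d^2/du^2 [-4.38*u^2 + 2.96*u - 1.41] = -8.76000000000000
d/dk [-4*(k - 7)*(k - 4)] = 44 - 8*k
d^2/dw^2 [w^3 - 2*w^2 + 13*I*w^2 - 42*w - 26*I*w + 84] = 6*w - 4 + 26*I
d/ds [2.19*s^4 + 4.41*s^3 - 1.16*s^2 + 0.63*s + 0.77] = 8.76*s^3 + 13.23*s^2 - 2.32*s + 0.63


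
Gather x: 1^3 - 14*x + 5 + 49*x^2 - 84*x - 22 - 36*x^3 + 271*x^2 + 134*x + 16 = -36*x^3 + 320*x^2 + 36*x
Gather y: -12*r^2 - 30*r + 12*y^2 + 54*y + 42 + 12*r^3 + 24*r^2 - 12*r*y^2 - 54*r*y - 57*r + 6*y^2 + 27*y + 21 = 12*r^3 + 12*r^2 - 87*r + y^2*(18 - 12*r) + y*(81 - 54*r) + 63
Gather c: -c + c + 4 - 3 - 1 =0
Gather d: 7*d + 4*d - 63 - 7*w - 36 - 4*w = 11*d - 11*w - 99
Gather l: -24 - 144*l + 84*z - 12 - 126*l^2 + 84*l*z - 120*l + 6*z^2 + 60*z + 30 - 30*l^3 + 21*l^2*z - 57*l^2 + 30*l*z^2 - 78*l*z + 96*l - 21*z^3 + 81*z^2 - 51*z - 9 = -30*l^3 + l^2*(21*z - 183) + l*(30*z^2 + 6*z - 168) - 21*z^3 + 87*z^2 + 93*z - 15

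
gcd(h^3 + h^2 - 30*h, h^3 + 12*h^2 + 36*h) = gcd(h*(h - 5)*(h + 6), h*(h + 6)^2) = h^2 + 6*h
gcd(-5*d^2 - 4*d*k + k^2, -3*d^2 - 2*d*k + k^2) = d + k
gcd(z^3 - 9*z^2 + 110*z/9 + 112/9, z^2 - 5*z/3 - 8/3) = z - 8/3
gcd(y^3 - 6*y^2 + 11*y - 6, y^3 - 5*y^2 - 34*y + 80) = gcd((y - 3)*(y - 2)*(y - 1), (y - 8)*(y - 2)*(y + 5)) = y - 2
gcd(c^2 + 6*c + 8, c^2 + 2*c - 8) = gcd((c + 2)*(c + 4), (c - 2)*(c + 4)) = c + 4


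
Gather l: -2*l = -2*l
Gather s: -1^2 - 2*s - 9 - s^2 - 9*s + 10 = -s^2 - 11*s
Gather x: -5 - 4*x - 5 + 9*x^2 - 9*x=9*x^2 - 13*x - 10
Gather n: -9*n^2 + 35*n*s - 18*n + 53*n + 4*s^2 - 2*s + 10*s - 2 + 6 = -9*n^2 + n*(35*s + 35) + 4*s^2 + 8*s + 4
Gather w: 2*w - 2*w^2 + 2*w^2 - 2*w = 0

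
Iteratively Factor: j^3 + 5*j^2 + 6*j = (j)*(j^2 + 5*j + 6) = j*(j + 3)*(j + 2)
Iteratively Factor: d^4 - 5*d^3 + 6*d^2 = (d)*(d^3 - 5*d^2 + 6*d) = d*(d - 3)*(d^2 - 2*d) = d^2*(d - 3)*(d - 2)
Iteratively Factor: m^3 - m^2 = (m)*(m^2 - m) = m*(m - 1)*(m)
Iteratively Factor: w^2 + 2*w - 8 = (w + 4)*(w - 2)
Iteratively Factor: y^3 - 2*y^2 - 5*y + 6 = (y - 3)*(y^2 + y - 2) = (y - 3)*(y - 1)*(y + 2)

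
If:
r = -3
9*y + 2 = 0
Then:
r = -3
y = -2/9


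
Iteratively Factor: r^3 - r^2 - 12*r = (r - 4)*(r^2 + 3*r) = (r - 4)*(r + 3)*(r)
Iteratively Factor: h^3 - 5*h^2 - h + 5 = (h + 1)*(h^2 - 6*h + 5) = (h - 1)*(h + 1)*(h - 5)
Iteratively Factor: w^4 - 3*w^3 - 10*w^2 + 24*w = (w)*(w^3 - 3*w^2 - 10*w + 24) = w*(w - 2)*(w^2 - w - 12) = w*(w - 4)*(w - 2)*(w + 3)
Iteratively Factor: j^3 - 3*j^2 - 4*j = (j)*(j^2 - 3*j - 4) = j*(j + 1)*(j - 4)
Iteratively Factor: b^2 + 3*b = (b + 3)*(b)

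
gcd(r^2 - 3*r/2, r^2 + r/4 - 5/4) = 1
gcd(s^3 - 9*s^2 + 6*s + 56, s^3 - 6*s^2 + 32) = s^2 - 2*s - 8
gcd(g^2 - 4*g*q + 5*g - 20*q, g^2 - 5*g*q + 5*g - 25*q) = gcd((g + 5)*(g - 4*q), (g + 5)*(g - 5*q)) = g + 5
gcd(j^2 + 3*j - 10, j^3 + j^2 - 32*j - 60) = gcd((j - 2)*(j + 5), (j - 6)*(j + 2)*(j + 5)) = j + 5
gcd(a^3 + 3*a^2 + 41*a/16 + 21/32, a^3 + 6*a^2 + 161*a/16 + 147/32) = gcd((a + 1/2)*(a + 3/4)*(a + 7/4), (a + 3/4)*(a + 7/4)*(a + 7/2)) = a^2 + 5*a/2 + 21/16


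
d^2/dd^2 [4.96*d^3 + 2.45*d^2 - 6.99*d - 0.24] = 29.76*d + 4.9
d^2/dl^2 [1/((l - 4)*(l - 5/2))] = 4*(4*(l - 4)^2 + 2*(l - 4)*(2*l - 5) + (2*l - 5)^2)/((l - 4)^3*(2*l - 5)^3)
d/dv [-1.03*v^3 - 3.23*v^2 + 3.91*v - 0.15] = -3.09*v^2 - 6.46*v + 3.91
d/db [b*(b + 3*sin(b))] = 3*b*cos(b) + 2*b + 3*sin(b)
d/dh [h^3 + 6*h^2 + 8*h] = 3*h^2 + 12*h + 8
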